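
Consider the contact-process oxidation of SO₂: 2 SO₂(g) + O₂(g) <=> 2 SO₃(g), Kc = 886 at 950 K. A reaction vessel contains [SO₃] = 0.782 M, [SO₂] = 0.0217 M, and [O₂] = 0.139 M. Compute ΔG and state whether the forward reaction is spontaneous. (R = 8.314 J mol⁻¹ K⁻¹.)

Qc = [SO₃]² / ([SO₂]²·[O₂]) = (0.782)² / ((0.0217)²·(0.139)) = 9340
ΔG = RT ln(Qc/Kc) = (8.314 J mol⁻¹ K⁻¹)(950 K) × ln(9340/886)
   = (7.898 kJ/mol)(2.355) = 18.6 kJ/mol
ΔG > 0, so the forward reaction is non-spontaneous (proceeds in reverse).

ΔG = 18.6 kJ/mol; the forward reaction is non-spontaneous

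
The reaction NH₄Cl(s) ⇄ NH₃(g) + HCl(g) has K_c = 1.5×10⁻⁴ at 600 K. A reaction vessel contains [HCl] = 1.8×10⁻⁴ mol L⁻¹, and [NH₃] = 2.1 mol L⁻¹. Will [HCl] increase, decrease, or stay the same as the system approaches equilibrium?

(NH₄Cl is a pure solid — omitted from Q_c.)
Q_c = [NH₃]·[HCl] = (2.1)·(1.8×10⁻⁴) = 3.8×10⁻⁴
Q_c = 3.8×10⁻⁴ > K_c = 1.5×10⁻⁴: net reverse reaction.
HCl is a product, so it decreases.

decrease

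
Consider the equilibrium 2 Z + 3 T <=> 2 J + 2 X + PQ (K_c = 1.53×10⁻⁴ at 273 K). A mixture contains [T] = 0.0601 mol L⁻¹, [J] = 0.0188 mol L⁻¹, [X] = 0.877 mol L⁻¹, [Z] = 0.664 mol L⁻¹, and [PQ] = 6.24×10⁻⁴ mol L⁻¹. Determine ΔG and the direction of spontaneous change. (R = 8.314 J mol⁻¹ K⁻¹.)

ΔG = 5.56 kJ/mol; the forward reaction is non-spontaneous

Q_c = [J]²·[X]²·[PQ] / ([Z]²·[T]³) = (0.0188)²·(0.877)²·(6.24×10⁻⁴) / ((0.664)²·(0.0601)³) = 0.00177
ΔG = RT ln(Q_c/K_c) = (8.314 J mol⁻¹ K⁻¹)(273 K) × ln(0.00177/1.53×10⁻⁴)
   = (2.270 kJ/mol)(2.448) = 5.56 kJ/mol
ΔG > 0, so the forward reaction is non-spontaneous (proceeds in reverse).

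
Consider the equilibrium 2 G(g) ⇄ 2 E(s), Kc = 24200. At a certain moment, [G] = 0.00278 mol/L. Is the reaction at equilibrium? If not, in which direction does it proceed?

reverse (toward reactants)

(E is a pure solid — omitted from Qc.)
Qc = 1 / [G]² = 1 / (0.00278)² = 1.29e5
Qc = 1.29e5 > Kc = 24200, so the reverse reaction proceeds.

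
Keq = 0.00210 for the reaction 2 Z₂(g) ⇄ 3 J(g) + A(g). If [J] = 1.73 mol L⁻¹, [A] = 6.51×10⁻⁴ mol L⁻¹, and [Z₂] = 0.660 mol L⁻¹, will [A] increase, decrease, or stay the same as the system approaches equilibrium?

decrease

Q = [J]³·[A] / [Z₂]² = (1.73)³·(6.51×10⁻⁴) / (0.660)² = 0.00774
Q = 0.00774 > Keq = 0.00210: net reverse reaction.
A is a product, so it decreases.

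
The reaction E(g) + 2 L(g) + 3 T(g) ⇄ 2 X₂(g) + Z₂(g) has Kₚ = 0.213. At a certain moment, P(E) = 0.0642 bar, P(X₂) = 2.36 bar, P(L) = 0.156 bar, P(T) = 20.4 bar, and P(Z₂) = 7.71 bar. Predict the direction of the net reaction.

Qₚ = P(X₂)²·P(Z₂) / (P(E)·P(L)²·P(T)³) = (2.36)²·(7.71) / ((0.0642)·(0.156)²·(20.4)³) = 3.24
Qₚ = 3.24 > Kₚ = 0.213, so the reverse reaction proceeds.

toward reactants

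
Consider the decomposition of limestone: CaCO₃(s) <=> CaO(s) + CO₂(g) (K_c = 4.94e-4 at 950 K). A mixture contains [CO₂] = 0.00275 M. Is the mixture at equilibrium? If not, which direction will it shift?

no; Q > K, reaction proceeds in reverse

(CaCO₃, CaO are pure solids — omitted from Q_c.)
Q_c = [CO₂] = 0.00275
Q_c = 0.00275 > K_c = 4.94e-4: net reverse reaction.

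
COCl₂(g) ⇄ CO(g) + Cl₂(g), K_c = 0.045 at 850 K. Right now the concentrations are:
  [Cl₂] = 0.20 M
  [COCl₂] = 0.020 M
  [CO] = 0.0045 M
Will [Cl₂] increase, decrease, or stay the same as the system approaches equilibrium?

Q_c = [CO]·[Cl₂] / [COCl₂] = (0.0045)·(0.20) / (0.020) = 0.045
Q_c = 0.045 = K_c; the system is at equilibrium.

stay the same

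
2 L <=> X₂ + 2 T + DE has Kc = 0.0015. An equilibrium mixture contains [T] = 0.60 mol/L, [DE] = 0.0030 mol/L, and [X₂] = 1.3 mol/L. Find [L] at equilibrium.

At equilibrium, Kc = [X₂]·[T]²·[DE] / [L]² = 0.0015.
(1.3)·(0.60)²·(0.0030) / ([L])² = 0.0015
[L]² = 0.936 ⇒ [L] = 0.97 mol/L

[L] = 0.97 mol/L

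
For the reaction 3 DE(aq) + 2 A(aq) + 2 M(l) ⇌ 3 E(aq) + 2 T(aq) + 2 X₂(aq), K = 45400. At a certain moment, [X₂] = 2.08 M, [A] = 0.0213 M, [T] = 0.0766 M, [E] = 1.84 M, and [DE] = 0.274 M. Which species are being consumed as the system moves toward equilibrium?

(M is a pure liquid — omitted from Q.)
Q = [E]³·[T]²·[X₂]² / ([DE]³·[A]²) = (1.84)³·(0.0766)²·(2.08)² / ((0.274)³·(0.0213)²) = 16900
Q = 16900 < K = 45400: net forward reaction.

DE, A, M (reactants)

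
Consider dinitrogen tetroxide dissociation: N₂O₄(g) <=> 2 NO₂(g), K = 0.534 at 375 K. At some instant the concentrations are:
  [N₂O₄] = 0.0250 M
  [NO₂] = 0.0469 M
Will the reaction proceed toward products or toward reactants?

toward products

Q = [NO₂]² / [N₂O₄] = (0.0469)² / (0.0250) = 0.0880
Q = 0.0880 < K = 0.534, so the forward reaction proceeds.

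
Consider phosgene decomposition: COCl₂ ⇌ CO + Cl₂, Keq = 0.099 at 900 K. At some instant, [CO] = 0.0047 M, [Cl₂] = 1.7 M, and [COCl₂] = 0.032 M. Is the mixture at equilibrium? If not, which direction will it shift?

no; Q > K, reaction proceeds in reverse

Q = [CO]·[Cl₂] / [COCl₂] = (0.0047)·(1.7) / (0.032) = 0.25
Q = 0.25 > Keq = 0.099: net reverse reaction.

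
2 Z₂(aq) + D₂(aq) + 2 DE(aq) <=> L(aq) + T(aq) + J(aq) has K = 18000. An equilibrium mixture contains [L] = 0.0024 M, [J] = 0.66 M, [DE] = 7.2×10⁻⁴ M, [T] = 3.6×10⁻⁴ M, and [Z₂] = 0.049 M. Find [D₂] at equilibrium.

[D₂] = 0.025 M

At equilibrium, K = [L]·[T]·[J] / ([Z₂]²·[D₂]·[DE]²) = 18000.
(0.0024)·(3.6×10⁻⁴)·(0.66) / ((0.049)²·([D₂])·(7.2×10⁻⁴)²) = 18000
[D₂] = 0.0255 = 0.025 M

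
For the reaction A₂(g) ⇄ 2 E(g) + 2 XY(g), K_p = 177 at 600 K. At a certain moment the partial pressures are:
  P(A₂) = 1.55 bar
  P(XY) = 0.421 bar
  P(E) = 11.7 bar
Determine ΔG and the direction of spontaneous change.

Q_p = P(E)²·P(XY)² / P(A₂) = (11.7)²·(0.421)² / (1.55) = 15.7
ΔG = RT ln(Q_p/K_p) = (8.314 J mol⁻¹ K⁻¹)(600 K) × ln(15.7/177)
   = (4.988 kJ/mol)(-2.422) = -12.1 kJ/mol
ΔG < 0, so the forward reaction is spontaneous (proceeds forward).

ΔG = -12.1 kJ/mol; the forward reaction is spontaneous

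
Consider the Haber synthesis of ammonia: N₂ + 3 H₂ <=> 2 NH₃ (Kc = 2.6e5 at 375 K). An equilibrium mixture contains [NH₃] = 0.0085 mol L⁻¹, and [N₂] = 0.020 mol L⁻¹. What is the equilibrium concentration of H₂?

[H₂] = 0.0024 mol L⁻¹

At equilibrium, Kc = [NH₃]² / ([N₂]·[H₂]³) = 2.6e5.
(0.0085)² / ((0.020)·([H₂])³) = 2.6e5
[H₂]³ = 1.39e-8 ⇒ [H₂] = 0.0024 mol L⁻¹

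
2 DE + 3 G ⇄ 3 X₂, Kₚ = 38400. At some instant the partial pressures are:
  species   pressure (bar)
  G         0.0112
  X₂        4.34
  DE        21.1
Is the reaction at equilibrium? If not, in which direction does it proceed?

Qₚ = P(X₂)³ / (P(DE)²·P(G)³) = (4.34)³ / ((21.1)²·(0.0112)³) = 1.31×10⁵
Qₚ = 1.31×10⁵ > Kₚ = 38400, so the reverse reaction proceeds.

to the left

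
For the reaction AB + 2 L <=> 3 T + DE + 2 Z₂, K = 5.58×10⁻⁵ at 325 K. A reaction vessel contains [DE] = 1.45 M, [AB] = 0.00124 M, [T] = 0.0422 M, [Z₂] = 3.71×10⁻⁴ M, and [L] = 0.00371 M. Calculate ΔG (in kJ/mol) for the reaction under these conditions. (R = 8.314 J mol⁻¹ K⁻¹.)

Q = [T]³·[DE]·[Z₂]² / ([AB]·[L]²) = (0.0422)³·(1.45)·(3.71×10⁻⁴)² / ((0.00124)·(0.00371)²) = 8.79×10⁻⁴
ΔG = RT ln(Q/K) = (8.314 J mol⁻¹ K⁻¹)(325 K) × ln(8.79×10⁻⁴/5.58×10⁻⁵)
   = (2.702 kJ/mol)(2.757) = 7.45 kJ/mol
ΔG > 0, so the forward reaction is non-spontaneous (proceeds in reverse).

ΔG = 7.45 kJ/mol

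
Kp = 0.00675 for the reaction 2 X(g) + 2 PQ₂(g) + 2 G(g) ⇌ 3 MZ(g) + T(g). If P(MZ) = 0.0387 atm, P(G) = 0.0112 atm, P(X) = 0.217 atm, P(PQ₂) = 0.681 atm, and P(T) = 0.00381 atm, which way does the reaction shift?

Qp = P(MZ)³·P(T) / (P(X)²·P(PQ₂)²·P(G)²) = (0.0387)³·(0.00381) / ((0.217)²·(0.681)²·(0.0112)²) = 0.0806
Qp = 0.0806 > Kp = 0.00675, so the reverse reaction proceeds.

toward reactants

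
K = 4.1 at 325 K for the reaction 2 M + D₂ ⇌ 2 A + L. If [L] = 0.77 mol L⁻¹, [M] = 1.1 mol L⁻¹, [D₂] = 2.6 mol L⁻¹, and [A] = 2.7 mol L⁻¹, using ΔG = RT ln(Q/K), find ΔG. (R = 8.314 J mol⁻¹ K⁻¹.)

ΔG = -2.25 kJ/mol

Q = [A]²·[L] / ([M]²·[D₂]) = (2.7)²·(0.77) / ((1.1)²·(2.6)) = 1.78
ΔG = RT ln(Q/K) = (8.314 J mol⁻¹ K⁻¹)(325 K) × ln(1.78/4.1)
   = (2.702 kJ/mol)(-0.8344) = -2.25 kJ/mol
ΔG < 0, so the forward reaction is spontaneous (proceeds forward).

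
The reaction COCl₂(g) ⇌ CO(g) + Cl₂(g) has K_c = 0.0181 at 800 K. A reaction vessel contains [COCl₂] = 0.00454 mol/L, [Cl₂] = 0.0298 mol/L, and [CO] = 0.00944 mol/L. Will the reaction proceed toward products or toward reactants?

Q_c = [CO]·[Cl₂] / [COCl₂] = (0.00944)·(0.0298) / (0.00454) = 0.0620
Q_c = 0.0620 > K_c = 0.0181, so the reverse reaction proceeds.

toward reactants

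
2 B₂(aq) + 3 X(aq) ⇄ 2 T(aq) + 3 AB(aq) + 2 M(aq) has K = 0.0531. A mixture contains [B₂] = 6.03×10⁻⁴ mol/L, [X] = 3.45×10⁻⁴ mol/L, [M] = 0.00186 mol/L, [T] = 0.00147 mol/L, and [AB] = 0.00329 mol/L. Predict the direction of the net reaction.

in the forward direction

Q = [T]²·[AB]³·[M]² / ([B₂]²·[X]³) = (0.00147)²·(0.00329)³·(0.00186)² / ((6.03×10⁻⁴)²·(3.45×10⁻⁴)³) = 0.0178
Q = 0.0178 < K = 0.0531, so the forward reaction proceeds.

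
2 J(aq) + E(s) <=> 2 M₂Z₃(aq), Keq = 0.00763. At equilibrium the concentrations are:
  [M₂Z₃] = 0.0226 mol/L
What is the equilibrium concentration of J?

[J] = 0.259 mol/L

(E is a pure solid — omitted from Keq.)
At equilibrium, Keq = [M₂Z₃]² / [J]² = 0.00763.
(0.0226)² / ([J])² = 0.00763
[J]² = 0.0669 ⇒ [J] = 0.259 mol/L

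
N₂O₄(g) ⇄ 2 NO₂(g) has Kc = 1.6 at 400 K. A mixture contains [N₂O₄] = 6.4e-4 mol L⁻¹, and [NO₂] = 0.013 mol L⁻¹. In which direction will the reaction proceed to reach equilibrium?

to the right

Qc = [NO₂]² / [N₂O₄] = (0.013)² / (6.4e-4) = 0.26
Qc = 0.26 < Kc = 1.6, so the forward reaction proceeds.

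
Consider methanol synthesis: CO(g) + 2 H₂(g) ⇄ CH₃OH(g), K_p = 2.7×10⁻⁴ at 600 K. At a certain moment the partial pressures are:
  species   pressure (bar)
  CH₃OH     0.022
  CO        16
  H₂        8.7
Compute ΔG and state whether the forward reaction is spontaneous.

Q_p = P(CH₃OH) / (P(CO)·P(H₂)²) = (0.022) / ((16)·(8.7)²) = 1.82×10⁻⁵
ΔG = RT ln(Q_p/K_p) = (8.314 J mol⁻¹ K⁻¹)(600 K) × ln(1.82×10⁻⁵/2.7×10⁻⁴)
   = (4.988 kJ/mol)(-2.697) = -13.5 kJ/mol
ΔG < 0, so the forward reaction is spontaneous (proceeds forward).

ΔG = -13.5 kJ/mol; the forward reaction is spontaneous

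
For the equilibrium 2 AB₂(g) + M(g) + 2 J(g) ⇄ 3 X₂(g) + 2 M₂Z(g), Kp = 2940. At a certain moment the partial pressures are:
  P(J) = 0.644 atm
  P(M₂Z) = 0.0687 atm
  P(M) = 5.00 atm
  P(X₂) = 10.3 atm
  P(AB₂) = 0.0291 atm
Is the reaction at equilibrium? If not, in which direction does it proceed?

Qp = P(X₂)³·P(M₂Z)² / (P(AB₂)²·P(M)·P(J)²) = (10.3)³·(0.0687)² / ((0.0291)²·(5.00)·(0.644)²) = 2940
Qp = 2940 = Kp, so the system is already at equilibrium.

no net change (already at equilibrium)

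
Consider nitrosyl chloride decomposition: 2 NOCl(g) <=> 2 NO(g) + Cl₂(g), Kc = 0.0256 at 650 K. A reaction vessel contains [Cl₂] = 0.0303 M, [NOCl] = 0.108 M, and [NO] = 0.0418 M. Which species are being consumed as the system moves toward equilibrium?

NOCl (reactants)

Qc = [NO]²·[Cl₂] / [NOCl]² = (0.0418)²·(0.0303) / (0.108)² = 0.00454
Qc = 0.00454 < Kc = 0.0256: net forward reaction.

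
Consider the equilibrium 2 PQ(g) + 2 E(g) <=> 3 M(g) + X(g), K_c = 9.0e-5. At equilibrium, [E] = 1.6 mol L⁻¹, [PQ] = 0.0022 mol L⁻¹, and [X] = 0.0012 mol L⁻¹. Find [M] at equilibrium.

At equilibrium, K_c = [M]³·[X] / ([PQ]²·[E]²) = 9.0e-5.
([M])³·(0.0012) / ((0.0022)²·(1.6)²) = 9.0e-5
[M]³ = 9.29e-7 ⇒ [M] = 0.0098 mol L⁻¹

[M] = 0.0098 mol L⁻¹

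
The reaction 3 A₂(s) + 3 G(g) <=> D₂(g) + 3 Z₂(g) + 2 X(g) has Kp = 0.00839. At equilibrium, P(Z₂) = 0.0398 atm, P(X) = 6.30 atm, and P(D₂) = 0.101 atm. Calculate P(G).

(A₂ is a pure solid — omitted from Kp.)
At equilibrium, Kp = P(D₂)·P(Z₂)³·P(X)² / P(G)³ = 0.00839.
(0.101)·(0.0398)³·(6.30)² / (P(G))³ = 0.00839
P(G)³ = 0.0301 ⇒ P(G) = 0.311 atm

P(G) = 0.311 atm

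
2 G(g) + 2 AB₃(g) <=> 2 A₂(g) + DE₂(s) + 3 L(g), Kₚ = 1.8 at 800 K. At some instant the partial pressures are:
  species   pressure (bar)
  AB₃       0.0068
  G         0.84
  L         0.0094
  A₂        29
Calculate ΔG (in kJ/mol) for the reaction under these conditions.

ΔG = 16.5 kJ/mol

(DE₂ is a pure solid — omitted from Qₚ.)
Qₚ = P(A₂)²·P(L)³ / (P(G)²·P(AB₃)²) = (29)²·(0.0094)³ / ((0.84)²·(0.0068)²) = 21.4
ΔG = RT ln(Qₚ/Kₚ) = (8.314 J mol⁻¹ K⁻¹)(800 K) × ln(21.4/1.8)
   = (6.651 kJ/mol)(2.476) = 16.5 kJ/mol
ΔG > 0, so the forward reaction is non-spontaneous (proceeds in reverse).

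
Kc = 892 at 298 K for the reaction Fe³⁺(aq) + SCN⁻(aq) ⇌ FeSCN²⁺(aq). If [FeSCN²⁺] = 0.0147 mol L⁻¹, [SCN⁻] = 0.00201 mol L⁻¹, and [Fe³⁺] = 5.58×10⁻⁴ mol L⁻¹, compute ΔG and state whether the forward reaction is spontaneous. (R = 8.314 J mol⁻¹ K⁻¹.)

ΔG = 6.66 kJ/mol; the forward reaction is non-spontaneous

Qc = [FeSCN²⁺] / ([Fe³⁺]·[SCN⁻]) = (0.0147) / ((5.58×10⁻⁴)·(0.00201)) = 13100
ΔG = RT ln(Qc/Kc) = (8.314 J mol⁻¹ K⁻¹)(298 K) × ln(13100/892)
   = (2.478 kJ/mol)(2.687) = 6.66 kJ/mol
ΔG > 0, so the forward reaction is non-spontaneous (proceeds in reverse).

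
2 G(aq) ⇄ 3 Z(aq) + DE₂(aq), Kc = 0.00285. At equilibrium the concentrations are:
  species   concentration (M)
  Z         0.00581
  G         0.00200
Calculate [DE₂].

[DE₂] = 0.0581 M

At equilibrium, Kc = [Z]³·[DE₂] / [G]² = 0.00285.
(0.00581)³·([DE₂]) / (0.00200)² = 0.00285
[DE₂] = 0.0581 M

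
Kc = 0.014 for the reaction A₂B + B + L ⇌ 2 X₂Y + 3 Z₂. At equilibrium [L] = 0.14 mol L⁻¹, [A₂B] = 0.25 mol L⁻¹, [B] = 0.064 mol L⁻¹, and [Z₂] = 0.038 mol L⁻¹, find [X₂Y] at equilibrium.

[X₂Y] = 0.76 mol L⁻¹

At equilibrium, Kc = [X₂Y]²·[Z₂]³ / ([A₂B]·[B]·[L]) = 0.014.
([X₂Y])²·(0.038)³ / ((0.25)·(0.064)·(0.14)) = 0.014
[X₂Y]² = 0.572 ⇒ [X₂Y] = 0.76 mol L⁻¹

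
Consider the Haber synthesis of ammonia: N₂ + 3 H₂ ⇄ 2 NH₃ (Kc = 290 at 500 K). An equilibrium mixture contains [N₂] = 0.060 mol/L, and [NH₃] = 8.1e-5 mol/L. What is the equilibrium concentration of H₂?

At equilibrium, Kc = [NH₃]² / ([N₂]·[H₂]³) = 290.
(8.1e-5)² / ((0.060)·([H₂])³) = 290
[H₂]³ = 3.77e-10 ⇒ [H₂] = 7.2e-4 mol/L

[H₂] = 7.2e-4 mol/L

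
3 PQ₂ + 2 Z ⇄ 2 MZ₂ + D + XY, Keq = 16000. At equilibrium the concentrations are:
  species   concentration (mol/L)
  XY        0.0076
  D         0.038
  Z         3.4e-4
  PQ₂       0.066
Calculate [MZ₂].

At equilibrium, Keq = [MZ₂]²·[D]·[XY] / ([PQ₂]³·[Z]²) = 16000.
([MZ₂])²·(0.038)·(0.0076) / ((0.066)³·(3.4e-4)²) = 16000
[MZ₂]² = 0.00184 ⇒ [MZ₂] = 0.043 mol/L

[MZ₂] = 0.043 mol/L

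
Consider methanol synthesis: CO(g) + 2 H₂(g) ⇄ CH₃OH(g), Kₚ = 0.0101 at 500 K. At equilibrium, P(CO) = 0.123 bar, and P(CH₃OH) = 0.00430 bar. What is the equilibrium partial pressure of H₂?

P(H₂) = 1.86 bar

At equilibrium, Kₚ = P(CH₃OH) / (P(CO)·P(H₂)²) = 0.0101.
(0.00430) / ((0.123)·(P(H₂))²) = 0.0101
P(H₂)² = 3.46 ⇒ P(H₂) = 1.86 bar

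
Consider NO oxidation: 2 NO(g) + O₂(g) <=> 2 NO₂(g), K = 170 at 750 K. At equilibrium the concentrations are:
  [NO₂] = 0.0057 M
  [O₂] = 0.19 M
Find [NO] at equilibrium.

At equilibrium, K = [NO₂]² / ([NO]²·[O₂]) = 170.
(0.0057)² / (([NO])²·(0.19)) = 170
[NO]² = 1.01×10⁻⁶ ⇒ [NO] = 0.0010 M

[NO] = 0.0010 M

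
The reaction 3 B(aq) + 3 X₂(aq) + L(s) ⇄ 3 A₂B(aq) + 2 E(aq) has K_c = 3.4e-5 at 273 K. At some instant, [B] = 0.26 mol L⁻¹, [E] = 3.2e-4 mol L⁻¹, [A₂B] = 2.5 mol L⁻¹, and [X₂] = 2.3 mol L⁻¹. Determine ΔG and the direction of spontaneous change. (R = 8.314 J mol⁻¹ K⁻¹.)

(L is a pure solid — omitted from Q_c.)
Q_c = [A₂B]³·[E]² / ([B]³·[X₂]³) = (2.5)³·(3.2e-4)² / ((0.26)³·(2.3)³) = 7.48e-6
ΔG = RT ln(Q_c/K_c) = (8.314 J mol⁻¹ K⁻¹)(273 K) × ln(7.48e-6/3.4e-5)
   = (2.270 kJ/mol)(-1.514) = -3.44 kJ/mol
ΔG < 0, so the forward reaction is spontaneous (proceeds forward).

ΔG = -3.44 kJ/mol; the forward reaction is spontaneous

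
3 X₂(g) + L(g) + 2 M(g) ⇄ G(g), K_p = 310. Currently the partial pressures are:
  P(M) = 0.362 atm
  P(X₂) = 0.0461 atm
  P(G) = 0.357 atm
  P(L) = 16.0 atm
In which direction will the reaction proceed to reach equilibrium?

Q_p = P(G) / (P(X₂)³·P(L)·P(M)²) = (0.357) / ((0.0461)³·(16.0)·(0.362)²) = 1740
Q_p = 1740 > K_p = 310, so the reverse reaction proceeds.

reverse (toward reactants)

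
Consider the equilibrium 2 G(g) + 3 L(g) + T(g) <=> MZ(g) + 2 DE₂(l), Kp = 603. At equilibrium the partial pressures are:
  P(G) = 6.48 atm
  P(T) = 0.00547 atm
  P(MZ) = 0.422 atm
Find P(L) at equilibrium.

(DE₂ is a pure liquid — omitted from Kp.)
At equilibrium, Kp = P(MZ) / (P(G)²·P(L)³·P(T)) = 603.
(0.422) / ((6.48)²·(P(L))³·(0.00547)) = 603
P(L)³ = 0.00305 ⇒ P(L) = 0.145 atm

P(L) = 0.145 atm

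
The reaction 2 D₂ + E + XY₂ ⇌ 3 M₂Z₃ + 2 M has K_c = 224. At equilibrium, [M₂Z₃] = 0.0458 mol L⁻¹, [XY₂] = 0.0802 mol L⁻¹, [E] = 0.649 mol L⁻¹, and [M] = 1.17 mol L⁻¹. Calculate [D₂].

[D₂] = 0.00336 mol L⁻¹

At equilibrium, K_c = [M₂Z₃]³·[M]² / ([D₂]²·[E]·[XY₂]) = 224.
(0.0458)³·(1.17)² / (([D₂])²·(0.649)·(0.0802)) = 224
[D₂]² = 1.13×10⁻⁵ ⇒ [D₂] = 0.00336 mol L⁻¹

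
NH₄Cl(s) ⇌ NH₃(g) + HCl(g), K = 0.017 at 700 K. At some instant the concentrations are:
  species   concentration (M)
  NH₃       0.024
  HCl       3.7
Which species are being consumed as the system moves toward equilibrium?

NH₃, HCl (products)

(NH₄Cl is a pure solid — omitted from Q.)
Q = [NH₃]·[HCl] = (0.024)·(3.7) = 0.089
Q = 0.089 > K = 0.017: net reverse reaction.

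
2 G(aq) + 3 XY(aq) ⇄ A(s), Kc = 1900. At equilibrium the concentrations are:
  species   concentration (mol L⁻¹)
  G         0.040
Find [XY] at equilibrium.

[XY] = 0.69 mol L⁻¹

(A is a pure solid — omitted from Kc.)
At equilibrium, Kc = 1 / ([G]²·[XY]³) = 1900.
1 / ((0.040)²·([XY])³) = 1900
[XY]³ = 0.329 ⇒ [XY] = 0.69 mol L⁻¹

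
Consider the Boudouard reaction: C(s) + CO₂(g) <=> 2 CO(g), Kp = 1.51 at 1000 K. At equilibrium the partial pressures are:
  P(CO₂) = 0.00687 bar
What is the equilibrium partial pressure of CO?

(C is a pure solid — omitted from Kp.)
At equilibrium, Kp = P(CO)² / P(CO₂) = 1.51.
(P(CO))² / (0.00687) = 1.51
P(CO)² = 0.0104 ⇒ P(CO) = 0.102 bar

P(CO) = 0.102 bar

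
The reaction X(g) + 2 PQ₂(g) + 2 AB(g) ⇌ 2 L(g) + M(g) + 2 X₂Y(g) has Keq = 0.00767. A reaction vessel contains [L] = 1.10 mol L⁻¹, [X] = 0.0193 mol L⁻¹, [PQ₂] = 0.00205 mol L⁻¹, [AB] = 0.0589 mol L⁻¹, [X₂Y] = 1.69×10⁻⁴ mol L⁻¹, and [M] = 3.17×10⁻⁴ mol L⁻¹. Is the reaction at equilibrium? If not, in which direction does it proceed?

in the reverse direction

Q = [L]²·[M]·[X₂Y]² / ([X]·[PQ₂]²·[AB]²) = (1.10)²·(3.17×10⁻⁴)·(1.69×10⁻⁴)² / ((0.0193)·(0.00205)²·(0.0589)²) = 0.0389
Q = 0.0389 > Keq = 0.00767, so the reverse reaction proceeds.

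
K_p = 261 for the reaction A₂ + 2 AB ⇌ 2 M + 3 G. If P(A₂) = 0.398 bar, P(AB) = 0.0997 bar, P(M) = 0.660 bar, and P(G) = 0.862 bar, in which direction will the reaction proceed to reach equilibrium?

Q_p = P(M)²·P(G)³ / (P(A₂)·P(AB)²) = (0.660)²·(0.862)³ / ((0.398)·(0.0997)²) = 70.5
Q_p = 70.5 < K_p = 261, so the forward reaction proceeds.

toward products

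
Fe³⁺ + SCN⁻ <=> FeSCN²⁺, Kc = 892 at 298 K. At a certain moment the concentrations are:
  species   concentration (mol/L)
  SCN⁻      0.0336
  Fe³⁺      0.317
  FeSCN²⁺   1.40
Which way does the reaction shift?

in the forward direction

Qc = [FeSCN²⁺] / ([Fe³⁺]·[SCN⁻]) = (1.40) / ((0.317)·(0.0336)) = 131
Qc = 131 < Kc = 892, so the forward reaction proceeds.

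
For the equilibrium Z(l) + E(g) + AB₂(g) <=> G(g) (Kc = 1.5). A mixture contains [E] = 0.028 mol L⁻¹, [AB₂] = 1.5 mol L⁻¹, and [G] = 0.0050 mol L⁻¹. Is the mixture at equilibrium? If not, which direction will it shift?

(Z is a pure liquid — omitted from Qc.)
Qc = [G] / ([E]·[AB₂]) = (0.0050) / ((0.028)·(1.5)) = 0.12
Qc = 0.12 < Kc = 1.5: net forward reaction.

no; Q < K, reaction proceeds forward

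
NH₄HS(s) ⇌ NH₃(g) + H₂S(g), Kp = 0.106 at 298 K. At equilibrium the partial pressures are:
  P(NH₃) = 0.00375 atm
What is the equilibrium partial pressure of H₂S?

(NH₄HS is a pure solid — omitted from Kp.)
At equilibrium, Kp = P(NH₃)·P(H₂S) = 0.106.
(0.00375)·(P(H₂S)) = 0.106
P(H₂S) = 28.3 atm

P(H₂S) = 28.3 atm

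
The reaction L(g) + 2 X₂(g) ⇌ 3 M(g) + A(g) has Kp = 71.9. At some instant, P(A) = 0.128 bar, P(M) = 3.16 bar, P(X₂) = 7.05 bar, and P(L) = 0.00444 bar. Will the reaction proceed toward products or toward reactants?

forward (toward products)

Qp = P(M)³·P(A) / (P(L)·P(X₂)²) = (3.16)³·(0.128) / ((0.00444)·(7.05)²) = 18.3
Qp = 18.3 < Kp = 71.9, so the forward reaction proceeds.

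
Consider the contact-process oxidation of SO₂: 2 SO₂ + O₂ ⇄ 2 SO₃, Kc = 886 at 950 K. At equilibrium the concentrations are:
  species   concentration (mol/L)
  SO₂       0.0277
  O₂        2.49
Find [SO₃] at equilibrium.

[SO₃] = 1.30 mol/L

At equilibrium, Kc = [SO₃]² / ([SO₂]²·[O₂]) = 886.
([SO₃])² / ((0.0277)²·(2.49)) = 886
[SO₃]² = 1.69 ⇒ [SO₃] = 1.30 mol/L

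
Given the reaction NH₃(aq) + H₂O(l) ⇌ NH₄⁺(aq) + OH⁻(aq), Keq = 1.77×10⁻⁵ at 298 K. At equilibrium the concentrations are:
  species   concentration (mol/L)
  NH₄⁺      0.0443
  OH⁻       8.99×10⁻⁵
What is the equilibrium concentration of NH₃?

[NH₃] = 0.225 mol/L

(H₂O is a pure liquid — omitted from Keq.)
At equilibrium, Keq = [NH₄⁺]·[OH⁻] / [NH₃] = 1.77×10⁻⁵.
(0.0443)·(8.99×10⁻⁵) / ([NH₃]) = 1.77×10⁻⁵
[NH₃] = 0.225 mol/L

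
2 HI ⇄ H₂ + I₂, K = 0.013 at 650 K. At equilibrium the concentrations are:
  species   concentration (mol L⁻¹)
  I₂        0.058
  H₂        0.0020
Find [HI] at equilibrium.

At equilibrium, K = [H₂]·[I₂] / [HI]² = 0.013.
(0.0020)·(0.058) / ([HI])² = 0.013
[HI]² = 0.00892 ⇒ [HI] = 0.094 mol L⁻¹

[HI] = 0.094 mol L⁻¹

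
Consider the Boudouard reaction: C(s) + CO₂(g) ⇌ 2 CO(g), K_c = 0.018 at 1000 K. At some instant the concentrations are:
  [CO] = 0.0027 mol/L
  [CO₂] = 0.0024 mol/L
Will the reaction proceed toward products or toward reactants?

(C is a pure solid — omitted from Q_c.)
Q_c = [CO]² / [CO₂] = (0.0027)² / (0.0024) = 0.0030
Q_c = 0.0030 < K_c = 0.018, so the forward reaction proceeds.

forward (toward products)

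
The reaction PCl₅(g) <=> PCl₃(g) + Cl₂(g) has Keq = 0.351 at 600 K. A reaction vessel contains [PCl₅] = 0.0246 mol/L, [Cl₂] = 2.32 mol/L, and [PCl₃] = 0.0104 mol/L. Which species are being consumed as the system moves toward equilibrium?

Q = [PCl₃]·[Cl₂] / [PCl₅] = (0.0104)·(2.32) / (0.0246) = 0.981
Q = 0.981 > Keq = 0.351: net reverse reaction.

PCl₃, Cl₂ (products)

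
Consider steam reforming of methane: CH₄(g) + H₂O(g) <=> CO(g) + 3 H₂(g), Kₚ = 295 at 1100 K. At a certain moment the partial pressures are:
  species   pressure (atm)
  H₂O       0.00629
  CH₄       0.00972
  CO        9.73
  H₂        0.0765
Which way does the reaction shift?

Qₚ = P(CO)·P(H₂)³ / (P(CH₄)·P(H₂O)) = (9.73)·(0.0765)³ / ((0.00972)·(0.00629)) = 71.2
Qₚ = 71.2 < Kₚ = 295, so the forward reaction proceeds.

toward products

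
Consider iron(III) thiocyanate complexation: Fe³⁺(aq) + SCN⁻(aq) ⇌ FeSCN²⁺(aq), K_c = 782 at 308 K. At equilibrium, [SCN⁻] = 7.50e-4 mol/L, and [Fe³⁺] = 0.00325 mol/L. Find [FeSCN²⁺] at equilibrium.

[FeSCN²⁺] = 0.00191 mol/L

At equilibrium, K_c = [FeSCN²⁺] / ([Fe³⁺]·[SCN⁻]) = 782.
([FeSCN²⁺]) / ((0.00325)·(7.50e-4)) = 782
[FeSCN²⁺] = 0.00191 mol/L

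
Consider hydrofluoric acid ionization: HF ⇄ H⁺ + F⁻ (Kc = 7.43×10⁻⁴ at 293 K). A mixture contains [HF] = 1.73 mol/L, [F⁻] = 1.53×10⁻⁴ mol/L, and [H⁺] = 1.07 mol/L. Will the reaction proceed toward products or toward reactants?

to the right

Qc = [H⁺]·[F⁻] / [HF] = (1.07)·(1.53×10⁻⁴) / (1.73) = 9.46×10⁻⁵
Qc = 9.46×10⁻⁵ < Kc = 7.43×10⁻⁴, so the forward reaction proceeds.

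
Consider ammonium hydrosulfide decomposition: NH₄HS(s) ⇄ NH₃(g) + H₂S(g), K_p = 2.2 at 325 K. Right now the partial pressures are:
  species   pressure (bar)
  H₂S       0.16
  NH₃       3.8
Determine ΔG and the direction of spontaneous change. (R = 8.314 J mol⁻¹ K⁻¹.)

ΔG = -3.47 kJ/mol; the forward reaction is spontaneous

(NH₄HS is a pure solid — omitted from Q_p.)
Q_p = P(NH₃)·P(H₂S) = (3.8)·(0.16) = 0.608
ΔG = RT ln(Q_p/K_p) = (8.314 J mol⁻¹ K⁻¹)(325 K) × ln(0.608/2.2)
   = (2.702 kJ/mol)(-1.286) = -3.47 kJ/mol
ΔG < 0, so the forward reaction is spontaneous (proceeds forward).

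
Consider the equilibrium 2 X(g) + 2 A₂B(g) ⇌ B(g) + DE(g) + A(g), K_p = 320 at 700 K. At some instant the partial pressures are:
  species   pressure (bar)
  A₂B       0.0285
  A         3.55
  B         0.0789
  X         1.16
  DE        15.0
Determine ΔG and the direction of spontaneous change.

Q_p = P(B)·P(DE)·P(A) / (P(X)²·P(A₂B)²) = (0.0789)·(15.0)·(3.55) / ((1.16)²·(0.0285)²) = 3840
ΔG = RT ln(Q_p/K_p) = (8.314 J mol⁻¹ K⁻¹)(700 K) × ln(3840/320)
   = (5.820 kJ/mol)(2.485) = 14.5 kJ/mol
ΔG > 0, so the forward reaction is non-spontaneous (proceeds in reverse).

ΔG = 14.5 kJ/mol; the forward reaction is non-spontaneous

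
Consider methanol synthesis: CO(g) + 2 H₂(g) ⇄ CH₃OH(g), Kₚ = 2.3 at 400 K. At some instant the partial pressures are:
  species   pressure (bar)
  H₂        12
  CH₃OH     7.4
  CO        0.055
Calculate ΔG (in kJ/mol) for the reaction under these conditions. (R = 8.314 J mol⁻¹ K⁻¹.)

Qₚ = P(CH₃OH) / (P(CO)·P(H₂)²) = (7.4) / ((0.055)·(12)²) = 0.934
ΔG = RT ln(Qₚ/Kₚ) = (8.314 J mol⁻¹ K⁻¹)(400 K) × ln(0.934/2.3)
   = (3.326 kJ/mol)(-0.9012) = -3.00 kJ/mol
ΔG < 0, so the forward reaction is spontaneous (proceeds forward).

ΔG = -3.00 kJ/mol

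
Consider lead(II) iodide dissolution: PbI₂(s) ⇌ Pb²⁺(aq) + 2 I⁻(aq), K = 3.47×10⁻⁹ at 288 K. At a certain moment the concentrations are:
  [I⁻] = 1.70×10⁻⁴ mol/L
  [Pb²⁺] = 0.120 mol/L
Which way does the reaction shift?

neither direction; the system is at equilibrium

(PbI₂ is a pure solid — omitted from Q.)
Q = [Pb²⁺]·[I⁻]² = (0.120)·(1.70×10⁻⁴)² = 3.47×10⁻⁹
Q = 3.47×10⁻⁹ = K, so the system is already at equilibrium.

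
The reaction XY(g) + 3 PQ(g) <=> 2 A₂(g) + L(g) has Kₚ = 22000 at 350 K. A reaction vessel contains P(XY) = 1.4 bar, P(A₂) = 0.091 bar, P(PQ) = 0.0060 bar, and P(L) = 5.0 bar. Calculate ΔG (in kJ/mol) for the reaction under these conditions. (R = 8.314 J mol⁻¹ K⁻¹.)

ΔG = 5.32 kJ/mol

Qₚ = P(A₂)²·P(L) / (P(XY)·P(PQ)³) = (0.091)²·(5.0) / ((1.4)·(0.0060)³) = 1.37e5
ΔG = RT ln(Qₚ/Kₚ) = (8.314 J mol⁻¹ K⁻¹)(350 K) × ln(1.37e5/22000)
   = (2.910 kJ/mol)(1.829) = 5.32 kJ/mol
ΔG > 0, so the forward reaction is non-spontaneous (proceeds in reverse).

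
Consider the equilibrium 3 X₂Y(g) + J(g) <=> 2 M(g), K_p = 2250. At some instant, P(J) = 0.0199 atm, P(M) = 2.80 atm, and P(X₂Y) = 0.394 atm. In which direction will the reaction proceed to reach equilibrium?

Q_p = P(M)² / (P(X₂Y)³·P(J)) = (2.80)² / ((0.394)³·(0.0199)) = 6440
Q_p = 6440 > K_p = 2250, so the reverse reaction proceeds.

toward reactants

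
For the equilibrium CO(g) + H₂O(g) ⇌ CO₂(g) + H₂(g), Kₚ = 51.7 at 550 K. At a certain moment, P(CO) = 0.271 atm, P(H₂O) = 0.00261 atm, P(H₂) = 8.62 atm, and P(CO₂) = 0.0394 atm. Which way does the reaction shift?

to the left

Qₚ = P(CO₂)·P(H₂) / (P(CO)·P(H₂O)) = (0.0394)·(8.62) / ((0.271)·(0.00261)) = 480
Qₚ = 480 > Kₚ = 51.7, so the reverse reaction proceeds.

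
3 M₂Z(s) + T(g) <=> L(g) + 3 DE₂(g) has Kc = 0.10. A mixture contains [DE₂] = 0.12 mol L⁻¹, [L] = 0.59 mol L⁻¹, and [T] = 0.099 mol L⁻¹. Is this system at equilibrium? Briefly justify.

(M₂Z is a pure solid — omitted from Qc.)
Qc = [L]·[DE₂]³ / [T] = (0.59)·(0.12)³ / (0.099) = 0.010
Qc = 0.010 < Kc = 0.10: net forward reaction.

no; Q < K, reaction proceeds forward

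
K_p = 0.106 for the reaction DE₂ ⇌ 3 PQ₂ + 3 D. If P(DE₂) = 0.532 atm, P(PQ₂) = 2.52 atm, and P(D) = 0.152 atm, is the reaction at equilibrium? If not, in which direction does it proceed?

at equilibrium

Q_p = P(PQ₂)³·P(D)³ / P(DE₂) = (2.52)³·(0.152)³ / (0.532) = 0.106
Q_p = 0.106 = K_p, so the system is already at equilibrium.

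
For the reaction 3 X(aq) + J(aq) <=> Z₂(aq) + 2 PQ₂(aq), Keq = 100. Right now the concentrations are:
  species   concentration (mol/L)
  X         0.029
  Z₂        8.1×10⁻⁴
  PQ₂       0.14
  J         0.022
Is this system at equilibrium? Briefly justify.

no; Q < K, reaction proceeds forward

Q = [Z₂]·[PQ₂]² / ([X]³·[J]) = (8.1×10⁻⁴)·(0.14)² / ((0.029)³·(0.022)) = 30
Q = 30 < Keq = 100: net forward reaction.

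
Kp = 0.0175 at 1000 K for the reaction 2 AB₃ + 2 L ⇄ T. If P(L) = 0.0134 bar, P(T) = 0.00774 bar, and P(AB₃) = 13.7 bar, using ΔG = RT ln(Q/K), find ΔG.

Qp = P(T) / (P(AB₃)²·P(L)²) = (0.00774) / ((13.7)²·(0.0134)²) = 0.230
ΔG = RT ln(Qp/Kp) = (8.314 J mol⁻¹ K⁻¹)(1000 K) × ln(0.230/0.0175)
   = (8.314 kJ/mol)(2.576) = 21.4 kJ/mol
ΔG > 0, so the forward reaction is non-spontaneous (proceeds in reverse).

ΔG = 21.4 kJ/mol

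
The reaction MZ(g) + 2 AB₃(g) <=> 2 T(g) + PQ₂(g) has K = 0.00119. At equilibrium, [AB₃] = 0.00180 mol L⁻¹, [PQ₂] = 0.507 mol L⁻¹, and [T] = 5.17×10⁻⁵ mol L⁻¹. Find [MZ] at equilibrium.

At equilibrium, K = [T]²·[PQ₂] / ([MZ]·[AB₃]²) = 0.00119.
(5.17×10⁻⁵)²·(0.507) / (([MZ])·(0.00180)²) = 0.00119
[MZ] = 0.351 mol L⁻¹

[MZ] = 0.351 mol L⁻¹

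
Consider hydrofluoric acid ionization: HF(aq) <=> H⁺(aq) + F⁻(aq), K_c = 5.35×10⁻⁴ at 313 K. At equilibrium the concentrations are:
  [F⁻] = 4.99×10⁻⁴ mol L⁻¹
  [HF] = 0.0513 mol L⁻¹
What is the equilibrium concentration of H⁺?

[H⁺] = 0.0550 mol L⁻¹

At equilibrium, K_c = [H⁺]·[F⁻] / [HF] = 5.35×10⁻⁴.
([H⁺])·(4.99×10⁻⁴) / (0.0513) = 5.35×10⁻⁴
[H⁺] = 0.0550 mol L⁻¹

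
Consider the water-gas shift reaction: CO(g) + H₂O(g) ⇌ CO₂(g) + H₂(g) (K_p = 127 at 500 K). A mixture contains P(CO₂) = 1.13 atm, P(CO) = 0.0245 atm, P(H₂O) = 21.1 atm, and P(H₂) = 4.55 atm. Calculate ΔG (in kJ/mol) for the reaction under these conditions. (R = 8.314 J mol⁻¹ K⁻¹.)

Q_p = P(CO₂)·P(H₂) / (P(CO)·P(H₂O)) = (1.13)·(4.55) / ((0.0245)·(21.1)) = 9.95
ΔG = RT ln(Q_p/K_p) = (8.314 J mol⁻¹ K⁻¹)(500 K) × ln(9.95/127)
   = (4.157 kJ/mol)(-2.547) = -10.6 kJ/mol
ΔG < 0, so the forward reaction is spontaneous (proceeds forward).

ΔG = -10.6 kJ/mol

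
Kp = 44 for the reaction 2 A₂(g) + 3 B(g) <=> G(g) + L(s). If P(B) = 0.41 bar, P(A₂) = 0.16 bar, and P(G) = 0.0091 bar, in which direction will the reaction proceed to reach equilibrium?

to the right

(L is a pure solid — omitted from Qp.)
Qp = P(G) / (P(A₂)²·P(B)³) = (0.0091) / ((0.16)²·(0.41)³) = 5.2
Qp = 5.2 < Kp = 44, so the forward reaction proceeds.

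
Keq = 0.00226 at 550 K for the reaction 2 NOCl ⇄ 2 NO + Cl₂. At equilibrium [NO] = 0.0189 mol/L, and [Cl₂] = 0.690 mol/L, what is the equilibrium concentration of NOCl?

At equilibrium, Keq = [NO]²·[Cl₂] / [NOCl]² = 0.00226.
(0.0189)²·(0.690) / ([NOCl])² = 0.00226
[NOCl]² = 0.109 ⇒ [NOCl] = 0.330 mol/L

[NOCl] = 0.330 mol/L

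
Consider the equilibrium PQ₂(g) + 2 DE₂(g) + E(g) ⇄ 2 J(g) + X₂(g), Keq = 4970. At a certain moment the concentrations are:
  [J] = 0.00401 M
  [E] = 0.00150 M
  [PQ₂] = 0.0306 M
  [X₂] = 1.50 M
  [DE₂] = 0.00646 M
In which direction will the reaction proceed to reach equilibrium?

toward reactants

Q = [J]²·[X₂] / ([PQ₂]·[DE₂]²·[E]) = (0.00401)²·(1.50) / ((0.0306)·(0.00646)²·(0.00150)) = 12600
Q = 12600 > Keq = 4970, so the reverse reaction proceeds.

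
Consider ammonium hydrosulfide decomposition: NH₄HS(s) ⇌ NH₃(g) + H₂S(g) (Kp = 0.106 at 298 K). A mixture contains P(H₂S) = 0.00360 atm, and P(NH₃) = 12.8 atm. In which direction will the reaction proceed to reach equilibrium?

(NH₄HS is a pure solid — omitted from Qp.)
Qp = P(NH₃)·P(H₂S) = (12.8)·(0.00360) = 0.0461
Qp = 0.0461 < Kp = 0.106, so the forward reaction proceeds.

forward (toward products)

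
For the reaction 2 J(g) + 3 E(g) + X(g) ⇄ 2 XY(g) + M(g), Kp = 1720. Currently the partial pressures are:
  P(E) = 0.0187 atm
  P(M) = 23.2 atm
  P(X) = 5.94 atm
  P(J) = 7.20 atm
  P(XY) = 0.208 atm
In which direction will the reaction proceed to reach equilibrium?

in the forward direction

Qp = P(XY)²·P(M) / (P(J)²·P(E)³·P(X)) = (0.208)²·(23.2) / ((7.20)²·(0.0187)³·(5.94)) = 498
Qp = 498 < Kp = 1720, so the forward reaction proceeds.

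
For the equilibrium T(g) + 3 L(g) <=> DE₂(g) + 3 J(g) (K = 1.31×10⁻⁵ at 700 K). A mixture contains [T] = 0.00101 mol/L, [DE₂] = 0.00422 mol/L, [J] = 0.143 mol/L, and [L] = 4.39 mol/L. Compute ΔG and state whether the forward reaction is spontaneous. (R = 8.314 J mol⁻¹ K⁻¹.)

Q = [DE₂]·[J]³ / ([T]·[L]³) = (0.00422)·(0.143)³ / ((0.00101)·(4.39)³) = 1.44×10⁻⁴
ΔG = RT ln(Q/K) = (8.314 J mol⁻¹ K⁻¹)(700 K) × ln(1.44×10⁻⁴/1.31×10⁻⁵)
   = (5.820 kJ/mol)(2.397) = 14.0 kJ/mol
ΔG > 0, so the forward reaction is non-spontaneous (proceeds in reverse).

ΔG = 14.0 kJ/mol; the forward reaction is non-spontaneous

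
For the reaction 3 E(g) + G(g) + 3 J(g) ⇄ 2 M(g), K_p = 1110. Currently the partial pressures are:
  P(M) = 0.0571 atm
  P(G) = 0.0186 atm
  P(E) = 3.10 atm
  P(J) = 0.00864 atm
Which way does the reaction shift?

Q_p = P(M)² / (P(E)³·P(G)·P(J)³) = (0.0571)² / ((3.10)³·(0.0186)·(0.00864)³) = 9120
Q_p = 9120 > K_p = 1110, so the reverse reaction proceeds.

toward reactants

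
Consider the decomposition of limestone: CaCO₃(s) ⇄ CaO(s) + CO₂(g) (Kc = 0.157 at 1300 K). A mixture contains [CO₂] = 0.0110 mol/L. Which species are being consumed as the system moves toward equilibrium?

CaCO₃ (reactants)

(CaCO₃, CaO are pure solids — omitted from Qc.)
Qc = [CO₂] = 0.0110
Qc = 0.0110 < Kc = 0.157: net forward reaction.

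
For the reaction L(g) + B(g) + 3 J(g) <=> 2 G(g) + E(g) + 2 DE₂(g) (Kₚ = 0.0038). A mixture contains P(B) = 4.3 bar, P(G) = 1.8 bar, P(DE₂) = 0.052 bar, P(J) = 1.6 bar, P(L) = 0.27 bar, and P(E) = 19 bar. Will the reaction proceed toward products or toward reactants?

reverse (toward reactants)

Qₚ = P(G)²·P(E)·P(DE₂)² / (P(L)·P(B)·P(J)³) = (1.8)²·(19)·(0.052)² / ((0.27)·(4.3)·(1.6)³) = 0.035
Qₚ = 0.035 > Kₚ = 0.0038, so the reverse reaction proceeds.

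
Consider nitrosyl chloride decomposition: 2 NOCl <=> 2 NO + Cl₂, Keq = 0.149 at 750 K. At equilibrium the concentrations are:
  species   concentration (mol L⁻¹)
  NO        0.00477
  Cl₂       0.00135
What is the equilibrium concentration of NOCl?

[NOCl] = 4.54×10⁻⁴ mol L⁻¹

At equilibrium, Keq = [NO]²·[Cl₂] / [NOCl]² = 0.149.
(0.00477)²·(0.00135) / ([NOCl])² = 0.149
[NOCl]² = 2.06×10⁻⁷ ⇒ [NOCl] = 4.54×10⁻⁴ mol L⁻¹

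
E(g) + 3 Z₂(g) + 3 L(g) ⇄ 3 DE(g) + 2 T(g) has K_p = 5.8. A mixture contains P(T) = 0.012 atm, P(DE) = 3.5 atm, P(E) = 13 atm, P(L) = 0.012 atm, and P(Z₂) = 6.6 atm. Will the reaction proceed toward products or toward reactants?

in the forward direction

Q_p = P(DE)³·P(T)² / (P(E)·P(Z₂)³·P(L)³) = (3.5)³·(0.012)² / ((13)·(6.6)³·(0.012)³) = 0.96
Q_p = 0.96 < K_p = 5.8, so the forward reaction proceeds.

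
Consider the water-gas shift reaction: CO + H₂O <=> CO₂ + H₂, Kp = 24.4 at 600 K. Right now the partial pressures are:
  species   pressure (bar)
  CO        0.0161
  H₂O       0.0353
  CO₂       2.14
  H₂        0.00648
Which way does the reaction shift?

Qp = P(CO₂)·P(H₂) / (P(CO)·P(H₂O)) = (2.14)·(0.00648) / ((0.0161)·(0.0353)) = 24.4
Qp = 24.4 = Kp, so the system is already at equilibrium.

neither direction; the system is at equilibrium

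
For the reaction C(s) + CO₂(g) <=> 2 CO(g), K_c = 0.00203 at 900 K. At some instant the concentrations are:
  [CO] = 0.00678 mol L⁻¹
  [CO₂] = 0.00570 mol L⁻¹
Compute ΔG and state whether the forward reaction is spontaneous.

ΔG = 10.3 kJ/mol; the forward reaction is non-spontaneous

(C is a pure solid — omitted from Q_c.)
Q_c = [CO]² / [CO₂] = (0.00678)² / (0.00570) = 0.00806
ΔG = RT ln(Q_c/K_c) = (8.314 J mol⁻¹ K⁻¹)(900 K) × ln(0.00806/0.00203)
   = (7.483 kJ/mol)(1.379) = 10.3 kJ/mol
ΔG > 0, so the forward reaction is non-spontaneous (proceeds in reverse).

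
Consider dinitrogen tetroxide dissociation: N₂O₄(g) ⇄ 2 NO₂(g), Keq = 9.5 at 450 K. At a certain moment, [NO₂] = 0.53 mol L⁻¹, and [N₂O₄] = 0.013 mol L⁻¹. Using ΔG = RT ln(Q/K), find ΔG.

Q = [NO₂]² / [N₂O₄] = (0.53)² / (0.013) = 21.6
ΔG = RT ln(Q/Keq) = (8.314 J mol⁻¹ K⁻¹)(450 K) × ln(21.6/9.5)
   = (3.741 kJ/mol)(0.8214) = 3.07 kJ/mol
ΔG > 0, so the forward reaction is non-spontaneous (proceeds in reverse).

ΔG = 3.07 kJ/mol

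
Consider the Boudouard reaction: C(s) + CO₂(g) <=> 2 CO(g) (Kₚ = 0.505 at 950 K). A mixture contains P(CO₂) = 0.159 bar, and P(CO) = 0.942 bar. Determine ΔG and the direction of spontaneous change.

ΔG = 19.0 kJ/mol; the forward reaction is non-spontaneous

(C is a pure solid — omitted from Qₚ.)
Qₚ = P(CO)² / P(CO₂) = (0.942)² / (0.159) = 5.58
ΔG = RT ln(Qₚ/Kₚ) = (8.314 J mol⁻¹ K⁻¹)(950 K) × ln(5.58/0.505)
   = (7.898 kJ/mol)(2.402) = 19.0 kJ/mol
ΔG > 0, so the forward reaction is non-spontaneous (proceeds in reverse).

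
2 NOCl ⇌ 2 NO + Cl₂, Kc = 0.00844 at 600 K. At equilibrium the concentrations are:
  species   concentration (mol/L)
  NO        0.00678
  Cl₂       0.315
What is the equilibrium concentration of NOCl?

[NOCl] = 0.0414 mol/L

At equilibrium, Kc = [NO]²·[Cl₂] / [NOCl]² = 0.00844.
(0.00678)²·(0.315) / ([NOCl])² = 0.00844
[NOCl]² = 0.00172 ⇒ [NOCl] = 0.0414 mol/L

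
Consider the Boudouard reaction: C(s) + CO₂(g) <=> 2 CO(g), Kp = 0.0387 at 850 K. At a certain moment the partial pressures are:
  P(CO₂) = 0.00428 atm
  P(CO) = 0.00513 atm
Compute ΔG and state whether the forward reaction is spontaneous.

ΔG = -13.0 kJ/mol; the forward reaction is spontaneous

(C is a pure solid — omitted from Qp.)
Qp = P(CO)² / P(CO₂) = (0.00513)² / (0.00428) = 0.00615
ΔG = RT ln(Qp/Kp) = (8.314 J mol⁻¹ K⁻¹)(850 K) × ln(0.00615/0.0387)
   = (7.067 kJ/mol)(-1.839) = -13.0 kJ/mol
ΔG < 0, so the forward reaction is spontaneous (proceeds forward).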